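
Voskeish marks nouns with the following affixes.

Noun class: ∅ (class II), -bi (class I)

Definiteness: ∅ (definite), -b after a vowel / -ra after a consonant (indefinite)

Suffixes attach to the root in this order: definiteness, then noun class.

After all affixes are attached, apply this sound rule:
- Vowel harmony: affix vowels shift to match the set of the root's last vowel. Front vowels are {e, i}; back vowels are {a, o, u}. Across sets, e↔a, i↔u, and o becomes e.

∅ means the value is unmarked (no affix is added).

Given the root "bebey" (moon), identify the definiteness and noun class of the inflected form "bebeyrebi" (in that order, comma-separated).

indefinite, class I

Segment: bebey-ra-bi.
definiteness: -b/ra → indefinite.
noun class: -bi → class I.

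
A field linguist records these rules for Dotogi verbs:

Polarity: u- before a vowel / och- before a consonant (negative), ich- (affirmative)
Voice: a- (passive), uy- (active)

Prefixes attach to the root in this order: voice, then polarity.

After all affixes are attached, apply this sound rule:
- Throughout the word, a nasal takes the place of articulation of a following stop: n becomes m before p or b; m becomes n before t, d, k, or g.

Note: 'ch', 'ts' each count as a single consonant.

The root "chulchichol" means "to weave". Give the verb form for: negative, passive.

Attach voice passive a- → achulchichol.
Attach polarity negative u- (before vowel 'a') → uachulchichol.
Nasal assimilation: no change.

uachulchichol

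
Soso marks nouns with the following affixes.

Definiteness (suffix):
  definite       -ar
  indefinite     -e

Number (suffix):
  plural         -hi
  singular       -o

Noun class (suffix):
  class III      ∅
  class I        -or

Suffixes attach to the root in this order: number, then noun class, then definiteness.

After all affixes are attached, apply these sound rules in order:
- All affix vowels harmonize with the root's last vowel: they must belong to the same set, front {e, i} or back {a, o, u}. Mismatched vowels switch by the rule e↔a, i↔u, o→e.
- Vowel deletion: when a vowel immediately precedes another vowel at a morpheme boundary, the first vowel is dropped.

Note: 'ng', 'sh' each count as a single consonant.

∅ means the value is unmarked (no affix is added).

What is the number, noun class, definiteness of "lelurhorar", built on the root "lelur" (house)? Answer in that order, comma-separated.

plural, class I, definite

Segment: lelur-hi-or-ar.
number: -hi → plural.
noun class: -or → class I.
definiteness: -ar → definite.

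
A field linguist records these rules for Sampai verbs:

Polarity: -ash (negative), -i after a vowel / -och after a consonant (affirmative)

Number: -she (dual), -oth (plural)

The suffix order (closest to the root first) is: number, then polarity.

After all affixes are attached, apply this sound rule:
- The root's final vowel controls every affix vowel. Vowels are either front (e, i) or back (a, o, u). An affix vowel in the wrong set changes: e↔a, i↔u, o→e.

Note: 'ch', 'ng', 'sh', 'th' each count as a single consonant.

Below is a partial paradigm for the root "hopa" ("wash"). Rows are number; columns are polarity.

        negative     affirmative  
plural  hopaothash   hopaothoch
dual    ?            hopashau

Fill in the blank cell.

Attach number dual -she → hopashe.
Attach polarity negative -ash → hopasheash.
Apply vowel harmony: hopasheash → hopashaash.

hopashaash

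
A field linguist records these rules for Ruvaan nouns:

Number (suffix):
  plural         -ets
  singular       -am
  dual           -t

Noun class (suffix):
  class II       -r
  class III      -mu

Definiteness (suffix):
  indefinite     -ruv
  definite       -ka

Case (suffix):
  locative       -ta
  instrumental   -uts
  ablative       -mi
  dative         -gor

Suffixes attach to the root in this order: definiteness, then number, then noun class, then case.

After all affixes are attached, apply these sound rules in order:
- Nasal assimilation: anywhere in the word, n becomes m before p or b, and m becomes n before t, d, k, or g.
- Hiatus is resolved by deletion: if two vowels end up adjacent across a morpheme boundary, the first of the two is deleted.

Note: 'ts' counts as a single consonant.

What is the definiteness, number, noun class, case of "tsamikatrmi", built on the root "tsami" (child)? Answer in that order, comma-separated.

Segment: tsami-ka-t-r-mi.
definiteness: -ka → definite.
number: -t → dual.
noun class: -r → class II.
case: -mi → ablative.

definite, dual, class II, ablative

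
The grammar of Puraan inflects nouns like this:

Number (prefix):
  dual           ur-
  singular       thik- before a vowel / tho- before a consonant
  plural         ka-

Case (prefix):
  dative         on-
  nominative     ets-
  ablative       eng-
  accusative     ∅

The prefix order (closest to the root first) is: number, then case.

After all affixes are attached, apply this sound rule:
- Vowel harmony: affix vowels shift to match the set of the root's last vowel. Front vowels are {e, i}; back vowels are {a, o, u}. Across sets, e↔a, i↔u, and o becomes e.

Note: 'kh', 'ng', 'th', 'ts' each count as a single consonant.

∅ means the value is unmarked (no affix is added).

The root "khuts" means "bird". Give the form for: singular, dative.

onthokhuts

Attach number singular tho- (before consonant 'kh') → thokhuts.
Attach case dative on- → onthokhuts.
Vowel harmony: no change.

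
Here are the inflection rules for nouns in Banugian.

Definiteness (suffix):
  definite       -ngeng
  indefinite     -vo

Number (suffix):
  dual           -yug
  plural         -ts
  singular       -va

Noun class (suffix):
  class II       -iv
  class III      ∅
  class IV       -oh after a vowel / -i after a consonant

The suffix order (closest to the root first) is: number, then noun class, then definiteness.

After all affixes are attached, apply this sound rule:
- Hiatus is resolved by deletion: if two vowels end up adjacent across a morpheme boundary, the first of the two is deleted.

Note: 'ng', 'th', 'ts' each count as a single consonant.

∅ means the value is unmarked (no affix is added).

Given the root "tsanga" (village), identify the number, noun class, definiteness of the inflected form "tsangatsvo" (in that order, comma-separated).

plural, class III, indefinite

Segment: tsanga-ts-vo.
number: -ts → plural.
noun class: ∅ → class III.
definiteness: -vo → indefinite.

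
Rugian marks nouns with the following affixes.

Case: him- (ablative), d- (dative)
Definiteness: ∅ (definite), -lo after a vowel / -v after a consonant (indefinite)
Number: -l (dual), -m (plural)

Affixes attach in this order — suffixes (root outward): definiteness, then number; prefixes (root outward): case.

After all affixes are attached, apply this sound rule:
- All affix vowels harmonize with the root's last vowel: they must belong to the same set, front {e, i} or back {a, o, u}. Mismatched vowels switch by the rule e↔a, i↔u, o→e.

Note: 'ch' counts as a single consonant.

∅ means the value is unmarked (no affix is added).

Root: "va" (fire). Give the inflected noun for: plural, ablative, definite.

Attach case ablative him- → himva.
definiteness = definite: zero marking, form stays himva.
Attach number plural -m → himvam.
Apply vowel harmony: himvam → humvam.

humvam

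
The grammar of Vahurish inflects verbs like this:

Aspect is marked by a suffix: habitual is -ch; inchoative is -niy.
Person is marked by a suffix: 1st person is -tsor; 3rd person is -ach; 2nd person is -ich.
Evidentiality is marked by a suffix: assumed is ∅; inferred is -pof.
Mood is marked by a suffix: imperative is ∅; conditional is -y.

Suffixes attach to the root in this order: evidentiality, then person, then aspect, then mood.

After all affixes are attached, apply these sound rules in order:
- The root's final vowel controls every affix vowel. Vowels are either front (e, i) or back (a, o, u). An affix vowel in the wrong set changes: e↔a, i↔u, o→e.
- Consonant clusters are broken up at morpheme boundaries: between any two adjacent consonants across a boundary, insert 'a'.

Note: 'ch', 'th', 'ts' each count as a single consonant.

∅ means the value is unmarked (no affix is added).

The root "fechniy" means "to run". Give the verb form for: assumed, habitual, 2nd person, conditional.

evidentiality = assumed: zero marking, form stays fechniy.
Attach person 2nd person -ich → fechniyich.
Attach aspect habitual -ch → fechniyichch.
Attach mood conditional -y → fechniyichchy.
Vowel harmony: no change.
Apply epenthesis: fechniyichchy → fechniyichachay.

fechniyichachay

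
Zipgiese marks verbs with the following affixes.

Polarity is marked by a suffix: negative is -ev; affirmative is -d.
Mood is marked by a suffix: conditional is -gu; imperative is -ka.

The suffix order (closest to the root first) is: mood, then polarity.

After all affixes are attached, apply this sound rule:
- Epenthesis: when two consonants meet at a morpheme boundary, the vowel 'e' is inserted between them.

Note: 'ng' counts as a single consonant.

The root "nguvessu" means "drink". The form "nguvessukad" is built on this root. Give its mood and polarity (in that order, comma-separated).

imperative, affirmative

Segment: nguvessu-ka-d.
mood: -ka → imperative.
polarity: -d → affirmative.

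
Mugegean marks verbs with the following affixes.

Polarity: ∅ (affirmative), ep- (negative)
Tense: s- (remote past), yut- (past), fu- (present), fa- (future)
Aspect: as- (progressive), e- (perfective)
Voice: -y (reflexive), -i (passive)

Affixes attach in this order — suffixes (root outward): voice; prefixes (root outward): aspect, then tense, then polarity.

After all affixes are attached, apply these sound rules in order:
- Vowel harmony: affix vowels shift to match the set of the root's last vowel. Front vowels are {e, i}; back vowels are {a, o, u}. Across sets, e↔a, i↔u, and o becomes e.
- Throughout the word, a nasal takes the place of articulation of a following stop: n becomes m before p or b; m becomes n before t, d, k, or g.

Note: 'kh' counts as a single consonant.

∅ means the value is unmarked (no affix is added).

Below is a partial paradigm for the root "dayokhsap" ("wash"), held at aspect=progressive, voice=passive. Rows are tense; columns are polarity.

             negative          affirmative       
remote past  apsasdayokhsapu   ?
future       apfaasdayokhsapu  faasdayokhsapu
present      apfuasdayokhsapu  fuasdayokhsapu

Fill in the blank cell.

sasdayokhsapu

Attach aspect progressive as- → asdayokhsap.
Attach voice passive -i → asdayokhsapi.
Attach tense remote past s- → sasdayokhsapi.
polarity = affirmative: zero marking, form stays sasdayokhsapi.
Apply vowel harmony: sasdayokhsapi → sasdayokhsapu.
Nasal assimilation: no change.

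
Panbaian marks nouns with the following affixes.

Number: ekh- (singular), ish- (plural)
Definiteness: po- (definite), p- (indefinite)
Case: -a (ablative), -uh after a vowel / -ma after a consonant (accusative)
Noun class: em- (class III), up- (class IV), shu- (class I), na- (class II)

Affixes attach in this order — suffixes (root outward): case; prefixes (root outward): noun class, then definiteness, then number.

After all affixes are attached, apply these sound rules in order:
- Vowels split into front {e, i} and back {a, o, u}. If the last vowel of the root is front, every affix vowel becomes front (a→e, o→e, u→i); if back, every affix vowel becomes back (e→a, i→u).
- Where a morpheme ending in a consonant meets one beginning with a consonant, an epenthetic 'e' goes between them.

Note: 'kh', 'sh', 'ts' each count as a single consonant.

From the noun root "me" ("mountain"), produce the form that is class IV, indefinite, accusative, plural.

ishepipemeih

Attach noun class class IV up- → upme.
Attach case accusative -uh (after vowel 'e') → upmeuh.
Attach definiteness indefinite p- → pupmeuh.
Attach number plural ish- → ishpupmeuh.
Apply vowel harmony: ishpupmeuh → ishpipmeih.
Apply epenthesis: ishpipmeih → ishepipemeih.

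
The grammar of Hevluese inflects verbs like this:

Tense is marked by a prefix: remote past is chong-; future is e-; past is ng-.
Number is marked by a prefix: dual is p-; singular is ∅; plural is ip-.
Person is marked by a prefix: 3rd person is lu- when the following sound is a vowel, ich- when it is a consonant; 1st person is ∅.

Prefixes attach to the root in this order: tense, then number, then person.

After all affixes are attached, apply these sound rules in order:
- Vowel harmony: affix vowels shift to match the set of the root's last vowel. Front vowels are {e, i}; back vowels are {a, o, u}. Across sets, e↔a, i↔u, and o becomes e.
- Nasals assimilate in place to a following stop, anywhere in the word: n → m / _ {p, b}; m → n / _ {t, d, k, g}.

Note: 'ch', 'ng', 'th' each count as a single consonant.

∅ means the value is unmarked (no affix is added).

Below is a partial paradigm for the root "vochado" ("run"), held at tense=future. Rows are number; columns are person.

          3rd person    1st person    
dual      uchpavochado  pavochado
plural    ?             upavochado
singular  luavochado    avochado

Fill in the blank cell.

luupavochado

Attach tense future e- → evochado.
Attach number plural ip- → ipevochado.
Attach person 3rd person lu- (before vowel 'i') → luipevochado.
Apply vowel harmony: luipevochado → luupavochado.
Nasal assimilation: no change.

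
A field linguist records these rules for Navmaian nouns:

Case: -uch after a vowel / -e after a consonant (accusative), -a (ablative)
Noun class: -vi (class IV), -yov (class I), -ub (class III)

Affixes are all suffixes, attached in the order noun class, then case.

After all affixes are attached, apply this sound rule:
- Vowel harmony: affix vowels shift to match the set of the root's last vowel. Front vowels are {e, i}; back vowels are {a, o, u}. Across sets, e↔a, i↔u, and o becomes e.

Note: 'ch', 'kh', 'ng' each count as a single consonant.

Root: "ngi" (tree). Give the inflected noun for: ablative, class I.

ngiyeve

Attach noun class class I -yov → ngiyov.
Attach case ablative -a → ngiyova.
Apply vowel harmony: ngiyova → ngiyeve.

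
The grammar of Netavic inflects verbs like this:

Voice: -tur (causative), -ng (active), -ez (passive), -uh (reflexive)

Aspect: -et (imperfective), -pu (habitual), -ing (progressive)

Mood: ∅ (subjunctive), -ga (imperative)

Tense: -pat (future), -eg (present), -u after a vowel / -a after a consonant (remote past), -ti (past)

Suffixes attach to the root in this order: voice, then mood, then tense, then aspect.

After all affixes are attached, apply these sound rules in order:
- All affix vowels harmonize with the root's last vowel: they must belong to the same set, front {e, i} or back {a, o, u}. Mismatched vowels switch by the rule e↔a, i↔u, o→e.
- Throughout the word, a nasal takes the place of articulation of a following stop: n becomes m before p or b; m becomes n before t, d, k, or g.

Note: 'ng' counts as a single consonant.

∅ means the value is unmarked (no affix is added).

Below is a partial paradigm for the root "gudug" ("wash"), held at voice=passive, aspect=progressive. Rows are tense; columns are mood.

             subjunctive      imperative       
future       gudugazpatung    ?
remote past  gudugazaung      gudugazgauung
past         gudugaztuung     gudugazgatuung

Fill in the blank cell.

Attach voice passive -ez → gudugez.
Attach mood imperative -ga → gudugezga.
Attach tense future -pat → gudugezgapat.
Attach aspect progressive -ing → gudugezgapating.
Apply vowel harmony: gudugezgapating → gudugazgapatung.
Nasal assimilation: no change.

gudugazgapatung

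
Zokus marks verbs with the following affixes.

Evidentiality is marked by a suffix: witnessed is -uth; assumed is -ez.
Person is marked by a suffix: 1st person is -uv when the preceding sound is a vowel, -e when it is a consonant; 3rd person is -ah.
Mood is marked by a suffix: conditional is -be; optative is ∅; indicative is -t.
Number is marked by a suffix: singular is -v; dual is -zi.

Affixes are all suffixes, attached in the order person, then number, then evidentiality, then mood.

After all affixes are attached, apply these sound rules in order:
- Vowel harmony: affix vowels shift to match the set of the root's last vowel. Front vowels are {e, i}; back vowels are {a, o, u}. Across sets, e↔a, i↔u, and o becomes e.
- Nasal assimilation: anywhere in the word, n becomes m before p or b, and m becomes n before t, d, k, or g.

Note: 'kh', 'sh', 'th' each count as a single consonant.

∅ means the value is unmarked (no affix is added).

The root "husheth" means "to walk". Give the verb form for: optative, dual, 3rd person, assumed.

hushethehziez

Attach person 3rd person -ah → hushethah.
Attach number dual -zi → hushethahzi.
Attach evidentiality assumed -ez → hushethahziez.
mood = optative: zero marking, form stays hushethahziez.
Apply vowel harmony: hushethahziez → hushethehziez.
Nasal assimilation: no change.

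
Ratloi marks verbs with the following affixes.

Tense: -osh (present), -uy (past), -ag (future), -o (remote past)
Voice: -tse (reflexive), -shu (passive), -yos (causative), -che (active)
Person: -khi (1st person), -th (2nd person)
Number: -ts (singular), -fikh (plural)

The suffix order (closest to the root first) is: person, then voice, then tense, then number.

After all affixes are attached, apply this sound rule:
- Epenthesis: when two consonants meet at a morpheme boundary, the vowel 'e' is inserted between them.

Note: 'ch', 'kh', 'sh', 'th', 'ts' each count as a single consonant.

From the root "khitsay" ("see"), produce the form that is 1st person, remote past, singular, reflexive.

Attach person 1st person -khi → khitsaykhi.
Attach voice reflexive -tse → khitsaykhitse.
Attach tense remote past -o → khitsaykhitseo.
Attach number singular -ts → khitsaykhitseots.
Apply epenthesis: khitsaykhitseots → khitsayekhitseots.

khitsayekhitseots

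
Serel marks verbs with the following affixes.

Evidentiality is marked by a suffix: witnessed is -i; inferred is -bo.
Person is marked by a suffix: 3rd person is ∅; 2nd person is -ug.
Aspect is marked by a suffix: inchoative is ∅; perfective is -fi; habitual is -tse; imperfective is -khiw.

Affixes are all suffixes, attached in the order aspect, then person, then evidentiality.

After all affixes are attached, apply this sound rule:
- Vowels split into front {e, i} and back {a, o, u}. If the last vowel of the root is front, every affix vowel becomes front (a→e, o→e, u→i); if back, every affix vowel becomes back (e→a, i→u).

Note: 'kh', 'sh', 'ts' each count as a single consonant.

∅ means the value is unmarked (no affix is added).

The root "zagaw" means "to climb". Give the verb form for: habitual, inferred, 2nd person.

zagawtsaugbo

Attach aspect habitual -tse → zagawtse.
Attach person 2nd person -ug → zagawtseug.
Attach evidentiality inferred -bo → zagawtseugbo.
Apply vowel harmony: zagawtseugbo → zagawtsaugbo.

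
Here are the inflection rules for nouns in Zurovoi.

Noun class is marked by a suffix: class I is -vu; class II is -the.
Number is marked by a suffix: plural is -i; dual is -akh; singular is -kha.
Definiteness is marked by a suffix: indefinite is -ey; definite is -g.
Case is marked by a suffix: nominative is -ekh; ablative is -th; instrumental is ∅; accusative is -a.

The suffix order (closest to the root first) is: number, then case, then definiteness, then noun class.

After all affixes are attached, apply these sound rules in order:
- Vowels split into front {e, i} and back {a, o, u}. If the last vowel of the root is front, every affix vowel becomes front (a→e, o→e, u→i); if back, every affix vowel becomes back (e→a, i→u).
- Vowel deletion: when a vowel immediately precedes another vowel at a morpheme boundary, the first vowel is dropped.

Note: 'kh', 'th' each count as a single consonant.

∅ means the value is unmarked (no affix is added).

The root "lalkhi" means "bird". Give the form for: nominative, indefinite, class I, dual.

Attach number dual -akh → lalkhiakh.
Attach case nominative -ekh → lalkhiakhekh.
Attach definiteness indefinite -ey → lalkhiakhekhey.
Attach noun class class I -vu → lalkhiakhekheyvu.
Apply vowel harmony: lalkhiakhekheyvu → lalkhiekhekheyvi.
Apply vowel deletion: lalkhiekhekheyvi → lalkhekhekheyvi.

lalkhekhekheyvi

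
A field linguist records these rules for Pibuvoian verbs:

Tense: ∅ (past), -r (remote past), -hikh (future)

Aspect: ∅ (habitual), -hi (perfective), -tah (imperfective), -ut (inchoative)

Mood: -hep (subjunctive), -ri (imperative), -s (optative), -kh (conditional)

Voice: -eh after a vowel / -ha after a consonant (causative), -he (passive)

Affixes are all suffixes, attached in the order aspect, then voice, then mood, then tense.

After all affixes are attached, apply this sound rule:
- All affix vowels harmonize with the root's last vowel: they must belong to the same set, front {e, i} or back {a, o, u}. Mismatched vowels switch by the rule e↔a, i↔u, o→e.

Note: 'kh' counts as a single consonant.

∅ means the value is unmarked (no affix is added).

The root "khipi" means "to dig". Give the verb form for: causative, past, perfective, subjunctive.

khipihiehhep

Attach aspect perfective -hi → khipihi.
Attach voice causative -eh (after vowel 'i') → khipihieh.
Attach mood subjunctive -hep → khipihiehhep.
tense = past: zero marking, form stays khipihiehhep.
Vowel harmony: no change.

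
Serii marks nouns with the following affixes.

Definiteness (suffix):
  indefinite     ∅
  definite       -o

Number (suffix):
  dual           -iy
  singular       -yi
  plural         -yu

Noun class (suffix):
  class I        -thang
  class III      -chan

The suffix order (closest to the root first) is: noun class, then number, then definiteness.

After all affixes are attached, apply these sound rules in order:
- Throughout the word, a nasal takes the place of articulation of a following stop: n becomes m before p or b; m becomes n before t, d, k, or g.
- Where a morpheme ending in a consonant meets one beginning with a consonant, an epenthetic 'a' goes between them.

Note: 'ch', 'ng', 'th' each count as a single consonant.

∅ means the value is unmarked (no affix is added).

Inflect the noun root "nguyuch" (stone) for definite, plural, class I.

nguyuchathangayuo

Attach noun class class I -thang → nguyuchthang.
Attach number plural -yu → nguyuchthangyu.
Attach definiteness definite -o → nguyuchthangyuo.
Nasal assimilation: no change.
Apply epenthesis: nguyuchthangyuo → nguyuchathangayuo.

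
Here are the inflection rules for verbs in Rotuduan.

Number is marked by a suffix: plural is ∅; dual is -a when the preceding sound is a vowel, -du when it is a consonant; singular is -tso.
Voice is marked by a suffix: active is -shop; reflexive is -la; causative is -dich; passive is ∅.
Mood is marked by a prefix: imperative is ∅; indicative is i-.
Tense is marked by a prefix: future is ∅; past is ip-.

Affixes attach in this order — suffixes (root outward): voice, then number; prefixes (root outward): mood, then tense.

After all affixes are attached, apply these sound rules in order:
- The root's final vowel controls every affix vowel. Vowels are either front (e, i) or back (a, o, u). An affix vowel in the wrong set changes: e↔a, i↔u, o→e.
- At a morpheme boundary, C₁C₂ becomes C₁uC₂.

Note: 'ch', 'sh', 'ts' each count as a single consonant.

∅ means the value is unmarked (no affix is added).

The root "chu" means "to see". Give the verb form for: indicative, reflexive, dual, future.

Attach voice reflexive -la → chula.
Attach number dual -a (after vowel 'a') → chulaa.
Attach mood indicative i- → ichulaa.
tense = future: zero marking, form stays ichulaa.
Apply vowel harmony: ichulaa → uchulaa.
Epenthesis: no change.

uchulaa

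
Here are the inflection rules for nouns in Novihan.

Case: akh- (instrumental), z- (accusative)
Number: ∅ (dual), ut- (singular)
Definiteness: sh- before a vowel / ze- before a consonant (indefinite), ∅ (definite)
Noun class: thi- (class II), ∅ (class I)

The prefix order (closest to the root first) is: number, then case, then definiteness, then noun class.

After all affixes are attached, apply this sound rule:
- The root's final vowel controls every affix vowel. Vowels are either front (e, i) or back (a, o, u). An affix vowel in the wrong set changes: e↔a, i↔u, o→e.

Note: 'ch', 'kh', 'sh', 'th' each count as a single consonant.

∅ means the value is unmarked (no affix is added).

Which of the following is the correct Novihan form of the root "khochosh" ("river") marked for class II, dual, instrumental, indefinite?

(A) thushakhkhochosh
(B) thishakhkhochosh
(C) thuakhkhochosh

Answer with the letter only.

number = dual: zero marking, form stays khochosh.
Attach case instrumental akh- → akhkhochosh.
Attach definiteness indefinite sh- (before vowel 'a') → shakhkhochosh.
Attach noun class class II thi- → thishakhkhochosh.
Apply vowel harmony: thishakhkhochosh → thushakhkhochosh.
So the correct form is thushakhkhochosh, option (A).
(B) thishakhkhochosh is wrong: it fails to apply the sound rule(s).
(C) thuakhkhochosh is wrong: it uses definite instead of indefinite for definiteness.

A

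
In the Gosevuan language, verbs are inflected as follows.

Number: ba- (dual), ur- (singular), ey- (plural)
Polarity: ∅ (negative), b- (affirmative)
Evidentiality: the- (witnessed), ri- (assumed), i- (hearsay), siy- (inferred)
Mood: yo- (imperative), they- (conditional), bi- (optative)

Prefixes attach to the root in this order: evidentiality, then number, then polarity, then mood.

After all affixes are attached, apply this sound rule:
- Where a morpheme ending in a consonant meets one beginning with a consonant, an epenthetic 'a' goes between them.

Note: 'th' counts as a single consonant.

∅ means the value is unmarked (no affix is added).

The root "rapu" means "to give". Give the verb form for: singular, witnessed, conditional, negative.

theyuratherapu

Attach evidentiality witnessed the- → therapu.
Attach number singular ur- → urtherapu.
polarity = negative: zero marking, form stays urtherapu.
Attach mood conditional they- → theyurtherapu.
Apply epenthesis: theyurtherapu → theyuratherapu.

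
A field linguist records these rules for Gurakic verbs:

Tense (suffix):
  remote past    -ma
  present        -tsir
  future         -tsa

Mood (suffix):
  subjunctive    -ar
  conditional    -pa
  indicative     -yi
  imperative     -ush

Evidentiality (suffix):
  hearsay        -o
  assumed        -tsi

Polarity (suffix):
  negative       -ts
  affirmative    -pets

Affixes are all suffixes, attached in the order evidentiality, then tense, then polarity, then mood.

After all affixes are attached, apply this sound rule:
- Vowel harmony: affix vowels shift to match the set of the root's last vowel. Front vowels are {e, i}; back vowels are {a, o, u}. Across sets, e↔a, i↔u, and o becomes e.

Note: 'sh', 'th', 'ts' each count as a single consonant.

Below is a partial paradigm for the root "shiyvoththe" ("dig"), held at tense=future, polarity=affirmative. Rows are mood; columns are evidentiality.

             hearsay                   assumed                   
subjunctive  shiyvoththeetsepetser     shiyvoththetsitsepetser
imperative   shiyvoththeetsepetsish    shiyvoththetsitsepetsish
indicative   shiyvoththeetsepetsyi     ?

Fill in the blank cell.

shiyvoththetsitsepetsyi

Attach evidentiality assumed -tsi → shiyvoththetsi.
Attach tense future -tsa → shiyvoththetsitsa.
Attach polarity affirmative -pets → shiyvoththetsitsapets.
Attach mood indicative -yi → shiyvoththetsitsapetsyi.
Apply vowel harmony: shiyvoththetsitsapetsyi → shiyvoththetsitsepetsyi.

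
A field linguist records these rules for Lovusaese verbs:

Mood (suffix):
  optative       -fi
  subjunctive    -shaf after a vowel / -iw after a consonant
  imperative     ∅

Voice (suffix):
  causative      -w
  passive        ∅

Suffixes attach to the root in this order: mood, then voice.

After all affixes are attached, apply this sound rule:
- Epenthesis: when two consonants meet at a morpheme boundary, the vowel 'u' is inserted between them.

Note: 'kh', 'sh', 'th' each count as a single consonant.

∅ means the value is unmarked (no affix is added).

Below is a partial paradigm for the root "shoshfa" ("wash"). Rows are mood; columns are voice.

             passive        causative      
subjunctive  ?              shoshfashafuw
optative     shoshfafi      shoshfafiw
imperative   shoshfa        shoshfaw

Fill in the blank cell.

Attach mood subjunctive -shaf (after vowel 'a') → shoshfashaf.
voice = passive: zero marking, form stays shoshfashaf.
Epenthesis: no change.

shoshfashaf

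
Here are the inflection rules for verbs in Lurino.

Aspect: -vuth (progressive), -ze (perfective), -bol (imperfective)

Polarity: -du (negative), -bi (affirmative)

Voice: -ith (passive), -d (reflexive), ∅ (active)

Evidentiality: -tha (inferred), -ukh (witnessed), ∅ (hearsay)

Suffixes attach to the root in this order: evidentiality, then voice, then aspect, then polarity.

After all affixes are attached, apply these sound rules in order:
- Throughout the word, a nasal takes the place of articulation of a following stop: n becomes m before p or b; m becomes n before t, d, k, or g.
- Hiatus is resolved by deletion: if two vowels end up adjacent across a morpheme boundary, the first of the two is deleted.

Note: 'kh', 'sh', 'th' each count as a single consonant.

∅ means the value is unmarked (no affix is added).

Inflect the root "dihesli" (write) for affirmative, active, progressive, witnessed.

Attach evidentiality witnessed -ukh → dihesliukh.
voice = active: zero marking, form stays dihesliukh.
Attach aspect progressive -vuth → dihesliukhvuth.
Attach polarity affirmative -bi → dihesliukhvuthbi.
Nasal assimilation: no change.
Apply vowel deletion: dihesliukhvuthbi → diheslukhvuthbi.

diheslukhvuthbi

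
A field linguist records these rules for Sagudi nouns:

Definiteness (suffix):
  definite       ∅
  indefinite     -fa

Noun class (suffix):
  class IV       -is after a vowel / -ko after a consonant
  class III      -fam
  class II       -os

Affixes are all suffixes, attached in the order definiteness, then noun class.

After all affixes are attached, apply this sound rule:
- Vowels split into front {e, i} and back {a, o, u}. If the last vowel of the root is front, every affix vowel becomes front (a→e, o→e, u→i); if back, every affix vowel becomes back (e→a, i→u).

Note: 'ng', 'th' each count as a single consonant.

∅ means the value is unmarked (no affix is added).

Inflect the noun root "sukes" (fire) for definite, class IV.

sukeske

definiteness = definite: zero marking, form stays sukes.
Attach noun class class IV -ko (after consonant 's') → sukesko.
Apply vowel harmony: sukesko → sukeske.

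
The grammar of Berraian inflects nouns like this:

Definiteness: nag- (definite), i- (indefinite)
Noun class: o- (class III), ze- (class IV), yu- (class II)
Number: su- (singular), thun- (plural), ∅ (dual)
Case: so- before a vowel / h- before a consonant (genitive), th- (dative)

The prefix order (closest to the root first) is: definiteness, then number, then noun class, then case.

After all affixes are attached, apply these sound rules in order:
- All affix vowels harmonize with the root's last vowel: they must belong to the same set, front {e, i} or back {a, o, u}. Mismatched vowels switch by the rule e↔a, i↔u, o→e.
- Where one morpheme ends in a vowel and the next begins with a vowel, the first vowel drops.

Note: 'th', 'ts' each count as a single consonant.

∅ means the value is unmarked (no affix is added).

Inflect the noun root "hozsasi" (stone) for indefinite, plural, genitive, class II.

Attach definiteness indefinite i- → ihozsasi.
Attach number plural thun- → thunihozsasi.
Attach noun class class II yu- → yuthunihozsasi.
Attach case genitive h- (before consonant 'y') → hyuthunihozsasi.
Apply vowel harmony: hyuthunihozsasi → hyithinihozsasi.
Vowel deletion: no change.

hyithinihozsasi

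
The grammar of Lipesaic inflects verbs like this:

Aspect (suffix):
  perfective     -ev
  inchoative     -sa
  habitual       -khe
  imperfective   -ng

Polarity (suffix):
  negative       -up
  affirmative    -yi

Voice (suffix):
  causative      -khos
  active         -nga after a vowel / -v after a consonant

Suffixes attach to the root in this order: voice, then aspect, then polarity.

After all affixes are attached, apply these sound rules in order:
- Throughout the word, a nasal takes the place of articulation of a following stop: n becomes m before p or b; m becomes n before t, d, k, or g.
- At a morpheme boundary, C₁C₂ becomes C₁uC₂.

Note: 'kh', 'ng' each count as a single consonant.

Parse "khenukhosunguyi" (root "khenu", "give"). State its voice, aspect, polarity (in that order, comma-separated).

Segment: khenu-khos-ng-yi.
voice: -khos → causative.
aspect: -ng → imperfective.
polarity: -yi → affirmative.

causative, imperfective, affirmative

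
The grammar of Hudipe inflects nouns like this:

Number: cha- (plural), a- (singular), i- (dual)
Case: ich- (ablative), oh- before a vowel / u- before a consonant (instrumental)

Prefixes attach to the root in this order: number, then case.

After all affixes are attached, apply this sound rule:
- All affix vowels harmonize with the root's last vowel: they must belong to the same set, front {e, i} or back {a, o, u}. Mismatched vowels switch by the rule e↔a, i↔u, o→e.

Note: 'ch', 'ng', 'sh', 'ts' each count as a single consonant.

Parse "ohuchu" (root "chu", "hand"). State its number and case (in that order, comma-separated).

Segment: oh-i-chu.
number: i- → dual.
case: oh/u- → instrumental.

dual, instrumental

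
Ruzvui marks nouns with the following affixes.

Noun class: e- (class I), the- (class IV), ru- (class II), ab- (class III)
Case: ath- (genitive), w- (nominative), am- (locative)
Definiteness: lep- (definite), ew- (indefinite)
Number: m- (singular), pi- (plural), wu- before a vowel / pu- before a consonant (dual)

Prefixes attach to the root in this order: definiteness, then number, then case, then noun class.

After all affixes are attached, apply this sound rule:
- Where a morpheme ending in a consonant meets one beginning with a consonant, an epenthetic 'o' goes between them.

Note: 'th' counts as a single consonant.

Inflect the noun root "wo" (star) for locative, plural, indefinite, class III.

Attach definiteness indefinite ew- → ewwo.
Attach number plural pi- → piewwo.
Attach case locative am- → ampiewwo.
Attach noun class class III ab- → abampiewwo.
Apply epenthesis: abampiewwo → abamopiewowo.

abamopiewowo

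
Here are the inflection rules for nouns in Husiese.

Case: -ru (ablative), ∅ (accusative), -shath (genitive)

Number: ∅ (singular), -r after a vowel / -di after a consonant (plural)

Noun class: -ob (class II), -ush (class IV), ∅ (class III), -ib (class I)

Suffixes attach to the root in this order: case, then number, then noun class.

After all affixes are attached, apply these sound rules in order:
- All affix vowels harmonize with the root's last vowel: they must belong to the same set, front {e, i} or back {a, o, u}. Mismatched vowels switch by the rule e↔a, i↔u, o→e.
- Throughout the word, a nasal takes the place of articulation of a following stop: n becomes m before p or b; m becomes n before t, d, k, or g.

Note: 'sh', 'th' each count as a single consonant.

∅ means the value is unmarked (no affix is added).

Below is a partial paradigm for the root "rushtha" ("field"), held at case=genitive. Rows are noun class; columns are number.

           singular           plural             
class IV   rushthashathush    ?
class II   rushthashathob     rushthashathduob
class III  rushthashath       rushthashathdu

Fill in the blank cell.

rushthashathduush

Attach case genitive -shath → rushthashath.
Attach number plural -di (after consonant 'th') → rushthashathdi.
Attach noun class class IV -ush → rushthashathdiush.
Apply vowel harmony: rushthashathdiush → rushthashathduush.
Nasal assimilation: no change.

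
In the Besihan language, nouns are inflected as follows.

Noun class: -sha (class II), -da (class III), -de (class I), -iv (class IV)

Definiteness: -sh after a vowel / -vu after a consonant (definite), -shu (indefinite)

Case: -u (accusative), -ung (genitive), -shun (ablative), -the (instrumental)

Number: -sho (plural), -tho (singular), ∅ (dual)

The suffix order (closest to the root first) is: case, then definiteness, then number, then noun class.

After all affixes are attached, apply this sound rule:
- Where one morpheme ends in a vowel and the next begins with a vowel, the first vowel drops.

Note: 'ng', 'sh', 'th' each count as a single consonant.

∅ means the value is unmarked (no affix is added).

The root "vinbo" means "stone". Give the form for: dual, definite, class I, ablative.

vinboshunvude

Attach case ablative -shun → vinboshun.
Attach definiteness definite -vu (after consonant 'n') → vinboshunvu.
number = dual: zero marking, form stays vinboshunvu.
Attach noun class class I -de → vinboshunvude.
Vowel deletion: no change.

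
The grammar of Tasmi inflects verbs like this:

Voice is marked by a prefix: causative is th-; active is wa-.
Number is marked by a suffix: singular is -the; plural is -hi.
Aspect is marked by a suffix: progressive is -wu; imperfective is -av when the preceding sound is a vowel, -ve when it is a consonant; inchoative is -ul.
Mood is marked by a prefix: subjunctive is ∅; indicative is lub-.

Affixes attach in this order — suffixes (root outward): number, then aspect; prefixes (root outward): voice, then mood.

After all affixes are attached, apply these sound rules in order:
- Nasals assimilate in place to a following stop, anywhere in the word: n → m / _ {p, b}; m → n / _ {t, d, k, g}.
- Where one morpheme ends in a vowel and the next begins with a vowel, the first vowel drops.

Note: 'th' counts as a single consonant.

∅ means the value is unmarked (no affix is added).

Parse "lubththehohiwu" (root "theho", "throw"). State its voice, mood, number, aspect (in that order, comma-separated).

Segment: lub-th-theho-hi-wu.
voice: th- → causative.
mood: lub- → indicative.
number: -hi → plural.
aspect: -wu → progressive.

causative, indicative, plural, progressive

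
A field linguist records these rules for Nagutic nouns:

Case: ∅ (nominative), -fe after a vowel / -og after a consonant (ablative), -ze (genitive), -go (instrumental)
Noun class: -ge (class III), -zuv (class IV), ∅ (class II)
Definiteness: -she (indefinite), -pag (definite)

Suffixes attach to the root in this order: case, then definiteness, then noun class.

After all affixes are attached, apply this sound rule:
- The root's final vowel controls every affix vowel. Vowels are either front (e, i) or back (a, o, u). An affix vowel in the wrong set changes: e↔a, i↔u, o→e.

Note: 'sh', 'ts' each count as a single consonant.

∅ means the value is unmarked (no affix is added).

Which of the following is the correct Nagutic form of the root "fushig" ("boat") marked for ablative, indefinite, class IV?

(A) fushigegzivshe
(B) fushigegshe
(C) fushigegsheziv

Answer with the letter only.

C

Attach case ablative -og (after consonant 'g') → fushigog.
Attach definiteness indefinite -she → fushigogshe.
Attach noun class class IV -zuv → fushigogshezuv.
Apply vowel harmony: fushigogshezuv → fushigegsheziv.
So the correct form is fushigegsheziv, option (C).
(B) fushigegshe is wrong: it uses class II instead of class IV for noun class.
(A) fushigegzivshe is wrong: it has the affixes in the wrong order.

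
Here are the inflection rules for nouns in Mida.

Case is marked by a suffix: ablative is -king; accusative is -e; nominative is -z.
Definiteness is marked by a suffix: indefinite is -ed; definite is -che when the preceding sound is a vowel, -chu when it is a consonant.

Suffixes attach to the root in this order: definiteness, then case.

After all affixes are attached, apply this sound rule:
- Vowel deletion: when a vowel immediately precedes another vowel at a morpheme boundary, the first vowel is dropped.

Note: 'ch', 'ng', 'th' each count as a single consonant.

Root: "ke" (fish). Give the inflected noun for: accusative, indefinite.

kede

Attach definiteness indefinite -ed → keed.
Attach case accusative -e → keede.
Apply vowel deletion: keede → kede.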